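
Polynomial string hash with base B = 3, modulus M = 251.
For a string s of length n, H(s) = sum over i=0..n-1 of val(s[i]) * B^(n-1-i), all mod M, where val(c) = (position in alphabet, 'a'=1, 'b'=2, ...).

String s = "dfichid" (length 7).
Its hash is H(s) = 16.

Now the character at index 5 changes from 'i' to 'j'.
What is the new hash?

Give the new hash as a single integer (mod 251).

val('i') = 9, val('j') = 10
Position k = 5, exponent = n-1-k = 1
B^1 mod M = 3^1 mod 251 = 3
Delta = (10 - 9) * 3 mod 251 = 3
New hash = (16 + 3) mod 251 = 19

Answer: 19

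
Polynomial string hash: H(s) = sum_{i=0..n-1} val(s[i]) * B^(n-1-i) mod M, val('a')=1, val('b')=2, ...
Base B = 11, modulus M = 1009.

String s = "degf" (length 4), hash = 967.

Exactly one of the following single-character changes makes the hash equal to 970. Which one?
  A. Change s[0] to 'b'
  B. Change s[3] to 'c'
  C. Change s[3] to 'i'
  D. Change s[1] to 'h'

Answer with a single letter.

Answer: C

Derivation:
Option A: s[0]='d'->'b', delta=(2-4)*11^3 mod 1009 = 365, hash=967+365 mod 1009 = 323
Option B: s[3]='f'->'c', delta=(3-6)*11^0 mod 1009 = 1006, hash=967+1006 mod 1009 = 964
Option C: s[3]='f'->'i', delta=(9-6)*11^0 mod 1009 = 3, hash=967+3 mod 1009 = 970 <-- target
Option D: s[1]='e'->'h', delta=(8-5)*11^2 mod 1009 = 363, hash=967+363 mod 1009 = 321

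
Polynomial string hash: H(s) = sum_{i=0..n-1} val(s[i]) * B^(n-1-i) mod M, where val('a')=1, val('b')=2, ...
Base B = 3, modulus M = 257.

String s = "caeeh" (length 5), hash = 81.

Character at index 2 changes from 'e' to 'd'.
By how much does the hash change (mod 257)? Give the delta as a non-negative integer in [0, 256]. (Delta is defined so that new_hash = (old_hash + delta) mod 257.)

Answer: 248

Derivation:
Delta formula: (val(new) - val(old)) * B^(n-1-k) mod M
  val('d') - val('e') = 4 - 5 = -1
  B^(n-1-k) = 3^2 mod 257 = 9
  Delta = -1 * 9 mod 257 = 248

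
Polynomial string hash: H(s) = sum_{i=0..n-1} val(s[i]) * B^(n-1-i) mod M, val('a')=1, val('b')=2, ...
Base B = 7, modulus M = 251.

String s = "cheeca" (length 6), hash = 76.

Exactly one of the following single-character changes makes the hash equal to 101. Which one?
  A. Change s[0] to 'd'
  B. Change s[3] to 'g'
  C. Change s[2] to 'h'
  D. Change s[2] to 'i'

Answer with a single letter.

Option A: s[0]='c'->'d', delta=(4-3)*7^5 mod 251 = 241, hash=76+241 mod 251 = 66
Option B: s[3]='e'->'g', delta=(7-5)*7^2 mod 251 = 98, hash=76+98 mod 251 = 174
Option C: s[2]='e'->'h', delta=(8-5)*7^3 mod 251 = 25, hash=76+25 mod 251 = 101 <-- target
Option D: s[2]='e'->'i', delta=(9-5)*7^3 mod 251 = 117, hash=76+117 mod 251 = 193

Answer: C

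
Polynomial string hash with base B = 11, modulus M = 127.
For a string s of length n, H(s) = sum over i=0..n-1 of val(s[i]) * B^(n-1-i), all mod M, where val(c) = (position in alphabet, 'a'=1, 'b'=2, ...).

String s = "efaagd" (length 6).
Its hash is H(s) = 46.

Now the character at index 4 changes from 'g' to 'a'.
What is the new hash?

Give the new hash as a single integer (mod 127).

Answer: 107

Derivation:
val('g') = 7, val('a') = 1
Position k = 4, exponent = n-1-k = 1
B^1 mod M = 11^1 mod 127 = 11
Delta = (1 - 7) * 11 mod 127 = 61
New hash = (46 + 61) mod 127 = 107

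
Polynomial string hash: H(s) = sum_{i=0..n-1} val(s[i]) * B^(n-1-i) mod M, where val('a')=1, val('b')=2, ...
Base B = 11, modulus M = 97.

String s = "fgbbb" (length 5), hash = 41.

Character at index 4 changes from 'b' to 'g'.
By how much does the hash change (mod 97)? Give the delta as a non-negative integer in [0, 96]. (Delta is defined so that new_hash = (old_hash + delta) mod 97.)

Delta formula: (val(new) - val(old)) * B^(n-1-k) mod M
  val('g') - val('b') = 7 - 2 = 5
  B^(n-1-k) = 11^0 mod 97 = 1
  Delta = 5 * 1 mod 97 = 5

Answer: 5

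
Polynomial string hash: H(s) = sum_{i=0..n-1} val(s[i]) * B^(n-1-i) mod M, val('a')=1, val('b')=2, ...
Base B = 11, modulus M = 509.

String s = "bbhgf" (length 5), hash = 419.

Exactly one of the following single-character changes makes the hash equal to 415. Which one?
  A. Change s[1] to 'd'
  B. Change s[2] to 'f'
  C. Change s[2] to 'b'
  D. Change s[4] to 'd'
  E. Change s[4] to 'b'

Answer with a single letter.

Answer: E

Derivation:
Option A: s[1]='b'->'d', delta=(4-2)*11^3 mod 509 = 117, hash=419+117 mod 509 = 27
Option B: s[2]='h'->'f', delta=(6-8)*11^2 mod 509 = 267, hash=419+267 mod 509 = 177
Option C: s[2]='h'->'b', delta=(2-8)*11^2 mod 509 = 292, hash=419+292 mod 509 = 202
Option D: s[4]='f'->'d', delta=(4-6)*11^0 mod 509 = 507, hash=419+507 mod 509 = 417
Option E: s[4]='f'->'b', delta=(2-6)*11^0 mod 509 = 505, hash=419+505 mod 509 = 415 <-- target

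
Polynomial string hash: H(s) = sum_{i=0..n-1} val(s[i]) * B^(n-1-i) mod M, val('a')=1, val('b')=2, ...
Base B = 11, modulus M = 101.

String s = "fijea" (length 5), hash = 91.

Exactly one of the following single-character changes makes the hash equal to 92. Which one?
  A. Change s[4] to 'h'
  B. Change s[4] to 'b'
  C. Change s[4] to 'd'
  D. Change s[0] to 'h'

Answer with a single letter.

Option A: s[4]='a'->'h', delta=(8-1)*11^0 mod 101 = 7, hash=91+7 mod 101 = 98
Option B: s[4]='a'->'b', delta=(2-1)*11^0 mod 101 = 1, hash=91+1 mod 101 = 92 <-- target
Option C: s[4]='a'->'d', delta=(4-1)*11^0 mod 101 = 3, hash=91+3 mod 101 = 94
Option D: s[0]='f'->'h', delta=(8-6)*11^4 mod 101 = 93, hash=91+93 mod 101 = 83

Answer: B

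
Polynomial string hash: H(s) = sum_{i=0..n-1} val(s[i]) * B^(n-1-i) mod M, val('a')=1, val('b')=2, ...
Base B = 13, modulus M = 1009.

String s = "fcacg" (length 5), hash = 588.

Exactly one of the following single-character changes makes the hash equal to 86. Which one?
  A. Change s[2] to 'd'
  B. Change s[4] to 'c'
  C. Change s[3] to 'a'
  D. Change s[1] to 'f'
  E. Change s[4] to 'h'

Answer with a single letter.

Answer: A

Derivation:
Option A: s[2]='a'->'d', delta=(4-1)*13^2 mod 1009 = 507, hash=588+507 mod 1009 = 86 <-- target
Option B: s[4]='g'->'c', delta=(3-7)*13^0 mod 1009 = 1005, hash=588+1005 mod 1009 = 584
Option C: s[3]='c'->'a', delta=(1-3)*13^1 mod 1009 = 983, hash=588+983 mod 1009 = 562
Option D: s[1]='c'->'f', delta=(6-3)*13^3 mod 1009 = 537, hash=588+537 mod 1009 = 116
Option E: s[4]='g'->'h', delta=(8-7)*13^0 mod 1009 = 1, hash=588+1 mod 1009 = 589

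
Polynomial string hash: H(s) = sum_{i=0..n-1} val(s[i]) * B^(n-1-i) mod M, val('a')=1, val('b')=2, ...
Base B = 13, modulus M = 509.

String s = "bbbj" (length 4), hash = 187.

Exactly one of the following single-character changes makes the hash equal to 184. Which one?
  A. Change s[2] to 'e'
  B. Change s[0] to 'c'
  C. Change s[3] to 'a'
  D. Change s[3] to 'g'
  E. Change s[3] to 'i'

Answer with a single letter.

Option A: s[2]='b'->'e', delta=(5-2)*13^1 mod 509 = 39, hash=187+39 mod 509 = 226
Option B: s[0]='b'->'c', delta=(3-2)*13^3 mod 509 = 161, hash=187+161 mod 509 = 348
Option C: s[3]='j'->'a', delta=(1-10)*13^0 mod 509 = 500, hash=187+500 mod 509 = 178
Option D: s[3]='j'->'g', delta=(7-10)*13^0 mod 509 = 506, hash=187+506 mod 509 = 184 <-- target
Option E: s[3]='j'->'i', delta=(9-10)*13^0 mod 509 = 508, hash=187+508 mod 509 = 186

Answer: D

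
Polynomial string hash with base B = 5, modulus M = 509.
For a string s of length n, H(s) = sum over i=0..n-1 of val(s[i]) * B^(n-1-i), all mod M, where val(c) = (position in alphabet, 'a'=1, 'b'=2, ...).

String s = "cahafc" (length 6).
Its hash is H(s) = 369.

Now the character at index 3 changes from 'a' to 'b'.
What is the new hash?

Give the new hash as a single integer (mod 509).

Answer: 394

Derivation:
val('a') = 1, val('b') = 2
Position k = 3, exponent = n-1-k = 2
B^2 mod M = 5^2 mod 509 = 25
Delta = (2 - 1) * 25 mod 509 = 25
New hash = (369 + 25) mod 509 = 394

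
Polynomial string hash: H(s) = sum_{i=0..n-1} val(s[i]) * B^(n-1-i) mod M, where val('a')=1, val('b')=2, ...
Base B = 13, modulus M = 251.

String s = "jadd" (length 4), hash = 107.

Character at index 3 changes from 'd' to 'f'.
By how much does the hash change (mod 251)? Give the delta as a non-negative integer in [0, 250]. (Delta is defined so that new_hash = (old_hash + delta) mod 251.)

Answer: 2

Derivation:
Delta formula: (val(new) - val(old)) * B^(n-1-k) mod M
  val('f') - val('d') = 6 - 4 = 2
  B^(n-1-k) = 13^0 mod 251 = 1
  Delta = 2 * 1 mod 251 = 2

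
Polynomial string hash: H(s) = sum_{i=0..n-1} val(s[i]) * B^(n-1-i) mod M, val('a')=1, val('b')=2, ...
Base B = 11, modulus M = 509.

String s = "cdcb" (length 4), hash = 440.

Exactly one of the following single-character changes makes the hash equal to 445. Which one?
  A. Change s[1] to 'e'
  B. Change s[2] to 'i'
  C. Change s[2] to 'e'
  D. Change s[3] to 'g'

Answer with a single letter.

Option A: s[1]='d'->'e', delta=(5-4)*11^2 mod 509 = 121, hash=440+121 mod 509 = 52
Option B: s[2]='c'->'i', delta=(9-3)*11^1 mod 509 = 66, hash=440+66 mod 509 = 506
Option C: s[2]='c'->'e', delta=(5-3)*11^1 mod 509 = 22, hash=440+22 mod 509 = 462
Option D: s[3]='b'->'g', delta=(7-2)*11^0 mod 509 = 5, hash=440+5 mod 509 = 445 <-- target

Answer: D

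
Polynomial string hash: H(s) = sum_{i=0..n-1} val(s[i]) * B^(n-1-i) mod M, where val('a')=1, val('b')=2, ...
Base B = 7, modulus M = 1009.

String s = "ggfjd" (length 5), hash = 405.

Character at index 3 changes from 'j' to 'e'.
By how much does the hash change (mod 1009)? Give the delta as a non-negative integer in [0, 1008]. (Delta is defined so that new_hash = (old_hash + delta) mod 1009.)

Answer: 974

Derivation:
Delta formula: (val(new) - val(old)) * B^(n-1-k) mod M
  val('e') - val('j') = 5 - 10 = -5
  B^(n-1-k) = 7^1 mod 1009 = 7
  Delta = -5 * 7 mod 1009 = 974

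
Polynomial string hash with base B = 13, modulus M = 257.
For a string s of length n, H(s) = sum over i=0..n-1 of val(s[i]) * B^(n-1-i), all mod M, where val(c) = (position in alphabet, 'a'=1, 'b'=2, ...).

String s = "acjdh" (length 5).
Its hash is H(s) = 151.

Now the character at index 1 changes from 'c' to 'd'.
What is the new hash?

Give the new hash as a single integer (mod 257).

Answer: 35

Derivation:
val('c') = 3, val('d') = 4
Position k = 1, exponent = n-1-k = 3
B^3 mod M = 13^3 mod 257 = 141
Delta = (4 - 3) * 141 mod 257 = 141
New hash = (151 + 141) mod 257 = 35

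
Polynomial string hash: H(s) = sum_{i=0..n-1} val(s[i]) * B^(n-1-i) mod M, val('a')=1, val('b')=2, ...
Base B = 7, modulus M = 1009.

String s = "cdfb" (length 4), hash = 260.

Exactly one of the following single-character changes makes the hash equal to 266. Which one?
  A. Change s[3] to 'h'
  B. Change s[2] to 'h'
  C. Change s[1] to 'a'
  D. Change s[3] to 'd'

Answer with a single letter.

Option A: s[3]='b'->'h', delta=(8-2)*7^0 mod 1009 = 6, hash=260+6 mod 1009 = 266 <-- target
Option B: s[2]='f'->'h', delta=(8-6)*7^1 mod 1009 = 14, hash=260+14 mod 1009 = 274
Option C: s[1]='d'->'a', delta=(1-4)*7^2 mod 1009 = 862, hash=260+862 mod 1009 = 113
Option D: s[3]='b'->'d', delta=(4-2)*7^0 mod 1009 = 2, hash=260+2 mod 1009 = 262

Answer: A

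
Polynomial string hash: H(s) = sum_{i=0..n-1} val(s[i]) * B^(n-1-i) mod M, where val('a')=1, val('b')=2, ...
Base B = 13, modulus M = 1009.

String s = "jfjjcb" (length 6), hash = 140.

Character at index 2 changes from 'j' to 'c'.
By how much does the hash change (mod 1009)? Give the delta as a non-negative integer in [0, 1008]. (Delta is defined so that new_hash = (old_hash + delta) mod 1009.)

Answer: 765

Derivation:
Delta formula: (val(new) - val(old)) * B^(n-1-k) mod M
  val('c') - val('j') = 3 - 10 = -7
  B^(n-1-k) = 13^3 mod 1009 = 179
  Delta = -7 * 179 mod 1009 = 765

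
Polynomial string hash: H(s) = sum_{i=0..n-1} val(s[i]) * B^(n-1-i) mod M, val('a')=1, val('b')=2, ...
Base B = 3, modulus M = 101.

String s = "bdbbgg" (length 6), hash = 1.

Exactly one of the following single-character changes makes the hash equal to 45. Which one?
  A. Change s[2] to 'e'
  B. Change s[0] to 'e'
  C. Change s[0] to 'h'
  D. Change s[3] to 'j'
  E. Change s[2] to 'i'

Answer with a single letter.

Answer: C

Derivation:
Option A: s[2]='b'->'e', delta=(5-2)*3^3 mod 101 = 81, hash=1+81 mod 101 = 82
Option B: s[0]='b'->'e', delta=(5-2)*3^5 mod 101 = 22, hash=1+22 mod 101 = 23
Option C: s[0]='b'->'h', delta=(8-2)*3^5 mod 101 = 44, hash=1+44 mod 101 = 45 <-- target
Option D: s[3]='b'->'j', delta=(10-2)*3^2 mod 101 = 72, hash=1+72 mod 101 = 73
Option E: s[2]='b'->'i', delta=(9-2)*3^3 mod 101 = 88, hash=1+88 mod 101 = 89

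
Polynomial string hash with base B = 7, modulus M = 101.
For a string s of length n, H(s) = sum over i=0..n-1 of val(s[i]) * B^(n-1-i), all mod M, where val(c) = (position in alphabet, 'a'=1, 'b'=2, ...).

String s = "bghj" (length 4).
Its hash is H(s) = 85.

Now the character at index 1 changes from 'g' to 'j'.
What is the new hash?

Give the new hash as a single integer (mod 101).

Answer: 30

Derivation:
val('g') = 7, val('j') = 10
Position k = 1, exponent = n-1-k = 2
B^2 mod M = 7^2 mod 101 = 49
Delta = (10 - 7) * 49 mod 101 = 46
New hash = (85 + 46) mod 101 = 30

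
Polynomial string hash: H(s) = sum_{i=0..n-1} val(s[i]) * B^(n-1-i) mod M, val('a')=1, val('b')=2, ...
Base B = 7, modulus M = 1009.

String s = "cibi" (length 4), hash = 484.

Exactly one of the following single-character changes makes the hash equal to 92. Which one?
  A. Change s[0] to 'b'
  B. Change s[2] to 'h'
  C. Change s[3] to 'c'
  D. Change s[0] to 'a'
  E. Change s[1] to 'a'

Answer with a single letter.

Option A: s[0]='c'->'b', delta=(2-3)*7^3 mod 1009 = 666, hash=484+666 mod 1009 = 141
Option B: s[2]='b'->'h', delta=(8-2)*7^1 mod 1009 = 42, hash=484+42 mod 1009 = 526
Option C: s[3]='i'->'c', delta=(3-9)*7^0 mod 1009 = 1003, hash=484+1003 mod 1009 = 478
Option D: s[0]='c'->'a', delta=(1-3)*7^3 mod 1009 = 323, hash=484+323 mod 1009 = 807
Option E: s[1]='i'->'a', delta=(1-9)*7^2 mod 1009 = 617, hash=484+617 mod 1009 = 92 <-- target

Answer: E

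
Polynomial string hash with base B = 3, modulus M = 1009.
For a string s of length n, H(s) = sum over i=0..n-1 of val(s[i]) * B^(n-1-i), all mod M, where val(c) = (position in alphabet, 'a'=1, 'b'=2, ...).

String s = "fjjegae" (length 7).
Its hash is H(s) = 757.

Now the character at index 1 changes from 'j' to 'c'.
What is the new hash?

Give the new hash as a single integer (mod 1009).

Answer: 65

Derivation:
val('j') = 10, val('c') = 3
Position k = 1, exponent = n-1-k = 5
B^5 mod M = 3^5 mod 1009 = 243
Delta = (3 - 10) * 243 mod 1009 = 317
New hash = (757 + 317) mod 1009 = 65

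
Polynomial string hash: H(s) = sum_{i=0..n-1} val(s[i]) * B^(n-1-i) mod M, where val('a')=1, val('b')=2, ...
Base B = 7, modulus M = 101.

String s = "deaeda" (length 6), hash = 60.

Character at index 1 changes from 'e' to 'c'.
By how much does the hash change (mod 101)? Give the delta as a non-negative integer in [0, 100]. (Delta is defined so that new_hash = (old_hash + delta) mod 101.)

Delta formula: (val(new) - val(old)) * B^(n-1-k) mod M
  val('c') - val('e') = 3 - 5 = -2
  B^(n-1-k) = 7^4 mod 101 = 78
  Delta = -2 * 78 mod 101 = 46

Answer: 46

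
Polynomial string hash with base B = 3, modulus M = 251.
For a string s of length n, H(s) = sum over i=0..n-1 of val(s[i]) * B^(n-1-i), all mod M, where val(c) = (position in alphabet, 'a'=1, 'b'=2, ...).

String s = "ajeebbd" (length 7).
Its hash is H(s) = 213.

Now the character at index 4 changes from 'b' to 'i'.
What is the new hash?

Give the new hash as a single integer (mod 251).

val('b') = 2, val('i') = 9
Position k = 4, exponent = n-1-k = 2
B^2 mod M = 3^2 mod 251 = 9
Delta = (9 - 2) * 9 mod 251 = 63
New hash = (213 + 63) mod 251 = 25

Answer: 25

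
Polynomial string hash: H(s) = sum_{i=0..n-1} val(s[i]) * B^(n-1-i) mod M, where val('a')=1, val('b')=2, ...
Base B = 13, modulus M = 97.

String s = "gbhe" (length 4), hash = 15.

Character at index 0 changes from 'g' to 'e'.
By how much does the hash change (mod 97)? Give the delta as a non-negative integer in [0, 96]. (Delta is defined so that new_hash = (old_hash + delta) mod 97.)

Answer: 68

Derivation:
Delta formula: (val(new) - val(old)) * B^(n-1-k) mod M
  val('e') - val('g') = 5 - 7 = -2
  B^(n-1-k) = 13^3 mod 97 = 63
  Delta = -2 * 63 mod 97 = 68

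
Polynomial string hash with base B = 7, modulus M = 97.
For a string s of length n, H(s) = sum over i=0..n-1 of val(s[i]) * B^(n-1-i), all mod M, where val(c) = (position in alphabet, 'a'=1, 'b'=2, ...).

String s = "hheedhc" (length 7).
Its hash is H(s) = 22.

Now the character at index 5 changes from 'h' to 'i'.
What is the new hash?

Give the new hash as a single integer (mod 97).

val('h') = 8, val('i') = 9
Position k = 5, exponent = n-1-k = 1
B^1 mod M = 7^1 mod 97 = 7
Delta = (9 - 8) * 7 mod 97 = 7
New hash = (22 + 7) mod 97 = 29

Answer: 29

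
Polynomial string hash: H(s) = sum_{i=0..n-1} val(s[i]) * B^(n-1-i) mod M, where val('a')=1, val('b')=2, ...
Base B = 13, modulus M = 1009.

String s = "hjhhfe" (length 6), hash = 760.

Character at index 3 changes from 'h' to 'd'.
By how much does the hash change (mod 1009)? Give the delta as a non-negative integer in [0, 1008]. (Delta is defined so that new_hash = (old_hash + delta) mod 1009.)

Answer: 333

Derivation:
Delta formula: (val(new) - val(old)) * B^(n-1-k) mod M
  val('d') - val('h') = 4 - 8 = -4
  B^(n-1-k) = 13^2 mod 1009 = 169
  Delta = -4 * 169 mod 1009 = 333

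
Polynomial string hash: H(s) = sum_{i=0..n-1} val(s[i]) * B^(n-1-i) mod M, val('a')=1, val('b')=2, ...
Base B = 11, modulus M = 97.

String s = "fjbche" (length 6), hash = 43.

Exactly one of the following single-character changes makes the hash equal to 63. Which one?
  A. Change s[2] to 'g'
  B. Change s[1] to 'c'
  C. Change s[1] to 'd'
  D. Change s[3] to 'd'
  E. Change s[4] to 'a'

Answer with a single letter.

Answer: E

Derivation:
Option A: s[2]='b'->'g', delta=(7-2)*11^3 mod 97 = 59, hash=43+59 mod 97 = 5
Option B: s[1]='j'->'c', delta=(3-10)*11^4 mod 97 = 42, hash=43+42 mod 97 = 85
Option C: s[1]='j'->'d', delta=(4-10)*11^4 mod 97 = 36, hash=43+36 mod 97 = 79
Option D: s[3]='c'->'d', delta=(4-3)*11^2 mod 97 = 24, hash=43+24 mod 97 = 67
Option E: s[4]='h'->'a', delta=(1-8)*11^1 mod 97 = 20, hash=43+20 mod 97 = 63 <-- target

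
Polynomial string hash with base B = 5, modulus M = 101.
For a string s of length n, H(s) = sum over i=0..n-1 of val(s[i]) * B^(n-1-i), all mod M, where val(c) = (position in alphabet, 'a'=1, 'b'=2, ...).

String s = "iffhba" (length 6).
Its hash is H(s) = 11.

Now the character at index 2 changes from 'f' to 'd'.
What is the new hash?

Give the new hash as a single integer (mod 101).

val('f') = 6, val('d') = 4
Position k = 2, exponent = n-1-k = 3
B^3 mod M = 5^3 mod 101 = 24
Delta = (4 - 6) * 24 mod 101 = 53
New hash = (11 + 53) mod 101 = 64

Answer: 64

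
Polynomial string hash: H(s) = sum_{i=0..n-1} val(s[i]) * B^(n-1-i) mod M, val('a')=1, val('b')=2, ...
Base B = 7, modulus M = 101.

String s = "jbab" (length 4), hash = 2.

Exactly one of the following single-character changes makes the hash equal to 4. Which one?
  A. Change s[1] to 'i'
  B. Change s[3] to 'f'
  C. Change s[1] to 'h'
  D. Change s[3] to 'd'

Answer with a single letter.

Answer: D

Derivation:
Option A: s[1]='b'->'i', delta=(9-2)*7^2 mod 101 = 40, hash=2+40 mod 101 = 42
Option B: s[3]='b'->'f', delta=(6-2)*7^0 mod 101 = 4, hash=2+4 mod 101 = 6
Option C: s[1]='b'->'h', delta=(8-2)*7^2 mod 101 = 92, hash=2+92 mod 101 = 94
Option D: s[3]='b'->'d', delta=(4-2)*7^0 mod 101 = 2, hash=2+2 mod 101 = 4 <-- target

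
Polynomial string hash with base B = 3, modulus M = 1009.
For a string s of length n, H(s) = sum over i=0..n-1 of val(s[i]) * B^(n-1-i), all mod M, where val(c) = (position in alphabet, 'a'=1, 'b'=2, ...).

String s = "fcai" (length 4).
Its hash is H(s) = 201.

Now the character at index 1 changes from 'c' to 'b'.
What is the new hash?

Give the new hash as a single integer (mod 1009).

val('c') = 3, val('b') = 2
Position k = 1, exponent = n-1-k = 2
B^2 mod M = 3^2 mod 1009 = 9
Delta = (2 - 3) * 9 mod 1009 = 1000
New hash = (201 + 1000) mod 1009 = 192

Answer: 192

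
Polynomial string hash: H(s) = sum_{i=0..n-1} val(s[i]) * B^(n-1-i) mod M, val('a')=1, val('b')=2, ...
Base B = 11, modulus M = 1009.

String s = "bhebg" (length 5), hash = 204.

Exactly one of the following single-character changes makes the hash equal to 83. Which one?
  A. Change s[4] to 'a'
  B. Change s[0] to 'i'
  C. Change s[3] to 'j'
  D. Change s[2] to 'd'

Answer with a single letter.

Answer: D

Derivation:
Option A: s[4]='g'->'a', delta=(1-7)*11^0 mod 1009 = 1003, hash=204+1003 mod 1009 = 198
Option B: s[0]='b'->'i', delta=(9-2)*11^4 mod 1009 = 578, hash=204+578 mod 1009 = 782
Option C: s[3]='b'->'j', delta=(10-2)*11^1 mod 1009 = 88, hash=204+88 mod 1009 = 292
Option D: s[2]='e'->'d', delta=(4-5)*11^2 mod 1009 = 888, hash=204+888 mod 1009 = 83 <-- target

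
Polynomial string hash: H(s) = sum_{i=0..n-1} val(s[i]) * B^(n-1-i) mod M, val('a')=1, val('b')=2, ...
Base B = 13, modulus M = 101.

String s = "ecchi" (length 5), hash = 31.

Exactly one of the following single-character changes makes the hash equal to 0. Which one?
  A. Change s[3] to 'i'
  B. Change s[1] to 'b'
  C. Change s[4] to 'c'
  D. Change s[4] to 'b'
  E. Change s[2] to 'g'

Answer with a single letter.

Option A: s[3]='h'->'i', delta=(9-8)*13^1 mod 101 = 13, hash=31+13 mod 101 = 44
Option B: s[1]='c'->'b', delta=(2-3)*13^3 mod 101 = 25, hash=31+25 mod 101 = 56
Option C: s[4]='i'->'c', delta=(3-9)*13^0 mod 101 = 95, hash=31+95 mod 101 = 25
Option D: s[4]='i'->'b', delta=(2-9)*13^0 mod 101 = 94, hash=31+94 mod 101 = 24
Option E: s[2]='c'->'g', delta=(7-3)*13^2 mod 101 = 70, hash=31+70 mod 101 = 0 <-- target

Answer: E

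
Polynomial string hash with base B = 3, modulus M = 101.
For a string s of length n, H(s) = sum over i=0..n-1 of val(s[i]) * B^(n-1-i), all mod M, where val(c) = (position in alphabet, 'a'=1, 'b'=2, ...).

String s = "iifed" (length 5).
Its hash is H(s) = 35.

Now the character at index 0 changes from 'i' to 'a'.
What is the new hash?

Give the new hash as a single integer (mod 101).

Answer: 94

Derivation:
val('i') = 9, val('a') = 1
Position k = 0, exponent = n-1-k = 4
B^4 mod M = 3^4 mod 101 = 81
Delta = (1 - 9) * 81 mod 101 = 59
New hash = (35 + 59) mod 101 = 94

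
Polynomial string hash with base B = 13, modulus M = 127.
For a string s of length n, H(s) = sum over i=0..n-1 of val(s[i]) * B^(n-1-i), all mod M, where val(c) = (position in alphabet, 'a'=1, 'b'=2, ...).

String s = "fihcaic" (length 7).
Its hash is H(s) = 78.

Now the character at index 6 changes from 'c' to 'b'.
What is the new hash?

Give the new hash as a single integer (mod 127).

val('c') = 3, val('b') = 2
Position k = 6, exponent = n-1-k = 0
B^0 mod M = 13^0 mod 127 = 1
Delta = (2 - 3) * 1 mod 127 = 126
New hash = (78 + 126) mod 127 = 77

Answer: 77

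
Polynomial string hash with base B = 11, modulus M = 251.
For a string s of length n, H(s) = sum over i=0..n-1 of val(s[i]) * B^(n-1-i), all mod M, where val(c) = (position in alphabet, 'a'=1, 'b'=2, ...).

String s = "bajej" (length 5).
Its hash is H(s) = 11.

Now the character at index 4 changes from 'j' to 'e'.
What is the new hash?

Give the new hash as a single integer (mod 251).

val('j') = 10, val('e') = 5
Position k = 4, exponent = n-1-k = 0
B^0 mod M = 11^0 mod 251 = 1
Delta = (5 - 10) * 1 mod 251 = 246
New hash = (11 + 246) mod 251 = 6

Answer: 6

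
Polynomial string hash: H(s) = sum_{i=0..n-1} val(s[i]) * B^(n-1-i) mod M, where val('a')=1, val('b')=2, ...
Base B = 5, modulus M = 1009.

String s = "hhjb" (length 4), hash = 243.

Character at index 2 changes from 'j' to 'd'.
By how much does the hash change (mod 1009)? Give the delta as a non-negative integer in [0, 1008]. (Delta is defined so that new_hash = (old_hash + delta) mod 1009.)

Answer: 979

Derivation:
Delta formula: (val(new) - val(old)) * B^(n-1-k) mod M
  val('d') - val('j') = 4 - 10 = -6
  B^(n-1-k) = 5^1 mod 1009 = 5
  Delta = -6 * 5 mod 1009 = 979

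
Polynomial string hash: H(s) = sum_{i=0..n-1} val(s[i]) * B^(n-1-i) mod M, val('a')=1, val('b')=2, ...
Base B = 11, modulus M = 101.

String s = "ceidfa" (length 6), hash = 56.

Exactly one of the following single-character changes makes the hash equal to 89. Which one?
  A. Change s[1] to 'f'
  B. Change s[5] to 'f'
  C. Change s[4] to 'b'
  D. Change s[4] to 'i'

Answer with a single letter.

Answer: D

Derivation:
Option A: s[1]='e'->'f', delta=(6-5)*11^4 mod 101 = 97, hash=56+97 mod 101 = 52
Option B: s[5]='a'->'f', delta=(6-1)*11^0 mod 101 = 5, hash=56+5 mod 101 = 61
Option C: s[4]='f'->'b', delta=(2-6)*11^1 mod 101 = 57, hash=56+57 mod 101 = 12
Option D: s[4]='f'->'i', delta=(9-6)*11^1 mod 101 = 33, hash=56+33 mod 101 = 89 <-- target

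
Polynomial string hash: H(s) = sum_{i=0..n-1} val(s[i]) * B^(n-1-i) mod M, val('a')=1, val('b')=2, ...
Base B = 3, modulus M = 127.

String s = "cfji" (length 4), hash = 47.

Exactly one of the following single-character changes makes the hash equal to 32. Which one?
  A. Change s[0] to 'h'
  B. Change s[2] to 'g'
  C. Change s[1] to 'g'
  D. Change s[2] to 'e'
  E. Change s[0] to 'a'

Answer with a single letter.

Option A: s[0]='c'->'h', delta=(8-3)*3^3 mod 127 = 8, hash=47+8 mod 127 = 55
Option B: s[2]='j'->'g', delta=(7-10)*3^1 mod 127 = 118, hash=47+118 mod 127 = 38
Option C: s[1]='f'->'g', delta=(7-6)*3^2 mod 127 = 9, hash=47+9 mod 127 = 56
Option D: s[2]='j'->'e', delta=(5-10)*3^1 mod 127 = 112, hash=47+112 mod 127 = 32 <-- target
Option E: s[0]='c'->'a', delta=(1-3)*3^3 mod 127 = 73, hash=47+73 mod 127 = 120

Answer: D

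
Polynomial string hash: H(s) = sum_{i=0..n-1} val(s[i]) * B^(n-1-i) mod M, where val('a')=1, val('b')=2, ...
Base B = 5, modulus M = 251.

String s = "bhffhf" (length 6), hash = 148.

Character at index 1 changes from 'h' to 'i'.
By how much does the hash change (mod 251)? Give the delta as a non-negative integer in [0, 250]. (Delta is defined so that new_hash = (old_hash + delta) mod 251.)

Answer: 123

Derivation:
Delta formula: (val(new) - val(old)) * B^(n-1-k) mod M
  val('i') - val('h') = 9 - 8 = 1
  B^(n-1-k) = 5^4 mod 251 = 123
  Delta = 1 * 123 mod 251 = 123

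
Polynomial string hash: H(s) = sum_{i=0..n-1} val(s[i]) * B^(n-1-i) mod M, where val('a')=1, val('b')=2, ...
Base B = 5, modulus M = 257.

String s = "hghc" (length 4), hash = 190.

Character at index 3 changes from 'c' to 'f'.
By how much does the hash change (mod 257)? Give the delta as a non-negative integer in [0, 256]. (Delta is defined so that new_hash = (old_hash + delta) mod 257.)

Answer: 3

Derivation:
Delta formula: (val(new) - val(old)) * B^(n-1-k) mod M
  val('f') - val('c') = 6 - 3 = 3
  B^(n-1-k) = 5^0 mod 257 = 1
  Delta = 3 * 1 mod 257 = 3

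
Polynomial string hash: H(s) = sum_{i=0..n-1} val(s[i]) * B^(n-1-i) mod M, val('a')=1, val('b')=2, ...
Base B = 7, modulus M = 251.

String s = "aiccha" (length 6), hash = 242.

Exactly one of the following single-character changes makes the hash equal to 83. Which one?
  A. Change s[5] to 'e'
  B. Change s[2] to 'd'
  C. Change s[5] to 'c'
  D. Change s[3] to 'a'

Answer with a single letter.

Answer: B

Derivation:
Option A: s[5]='a'->'e', delta=(5-1)*7^0 mod 251 = 4, hash=242+4 mod 251 = 246
Option B: s[2]='c'->'d', delta=(4-3)*7^3 mod 251 = 92, hash=242+92 mod 251 = 83 <-- target
Option C: s[5]='a'->'c', delta=(3-1)*7^0 mod 251 = 2, hash=242+2 mod 251 = 244
Option D: s[3]='c'->'a', delta=(1-3)*7^2 mod 251 = 153, hash=242+153 mod 251 = 144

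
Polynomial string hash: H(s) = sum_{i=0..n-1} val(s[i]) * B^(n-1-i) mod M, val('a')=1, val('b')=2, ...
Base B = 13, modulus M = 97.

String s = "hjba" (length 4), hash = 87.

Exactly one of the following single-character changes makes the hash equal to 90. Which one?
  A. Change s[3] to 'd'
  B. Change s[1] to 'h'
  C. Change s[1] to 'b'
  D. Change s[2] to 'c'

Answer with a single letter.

Option A: s[3]='a'->'d', delta=(4-1)*13^0 mod 97 = 3, hash=87+3 mod 97 = 90 <-- target
Option B: s[1]='j'->'h', delta=(8-10)*13^2 mod 97 = 50, hash=87+50 mod 97 = 40
Option C: s[1]='j'->'b', delta=(2-10)*13^2 mod 97 = 6, hash=87+6 mod 97 = 93
Option D: s[2]='b'->'c', delta=(3-2)*13^1 mod 97 = 13, hash=87+13 mod 97 = 3

Answer: A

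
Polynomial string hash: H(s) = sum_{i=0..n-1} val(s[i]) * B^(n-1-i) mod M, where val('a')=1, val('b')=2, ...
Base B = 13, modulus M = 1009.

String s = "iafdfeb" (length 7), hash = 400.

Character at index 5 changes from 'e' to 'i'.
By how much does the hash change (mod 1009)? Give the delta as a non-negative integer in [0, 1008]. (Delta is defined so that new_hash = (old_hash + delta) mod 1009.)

Delta formula: (val(new) - val(old)) * B^(n-1-k) mod M
  val('i') - val('e') = 9 - 5 = 4
  B^(n-1-k) = 13^1 mod 1009 = 13
  Delta = 4 * 13 mod 1009 = 52

Answer: 52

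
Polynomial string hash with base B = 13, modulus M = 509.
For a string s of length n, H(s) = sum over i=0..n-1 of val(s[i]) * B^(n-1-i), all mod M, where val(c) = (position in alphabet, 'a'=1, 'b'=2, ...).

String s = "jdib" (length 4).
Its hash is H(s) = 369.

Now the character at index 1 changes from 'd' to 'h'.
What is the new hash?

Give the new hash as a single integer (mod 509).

val('d') = 4, val('h') = 8
Position k = 1, exponent = n-1-k = 2
B^2 mod M = 13^2 mod 509 = 169
Delta = (8 - 4) * 169 mod 509 = 167
New hash = (369 + 167) mod 509 = 27

Answer: 27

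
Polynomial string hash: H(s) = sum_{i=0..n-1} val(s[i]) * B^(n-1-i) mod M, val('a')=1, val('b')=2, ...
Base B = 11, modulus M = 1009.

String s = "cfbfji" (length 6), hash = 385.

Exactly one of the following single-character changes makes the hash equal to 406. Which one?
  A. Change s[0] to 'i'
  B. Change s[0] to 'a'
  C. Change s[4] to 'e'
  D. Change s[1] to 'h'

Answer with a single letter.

Answer: D

Derivation:
Option A: s[0]='c'->'i', delta=(9-3)*11^5 mod 1009 = 693, hash=385+693 mod 1009 = 69
Option B: s[0]='c'->'a', delta=(1-3)*11^5 mod 1009 = 778, hash=385+778 mod 1009 = 154
Option C: s[4]='j'->'e', delta=(5-10)*11^1 mod 1009 = 954, hash=385+954 mod 1009 = 330
Option D: s[1]='f'->'h', delta=(8-6)*11^4 mod 1009 = 21, hash=385+21 mod 1009 = 406 <-- target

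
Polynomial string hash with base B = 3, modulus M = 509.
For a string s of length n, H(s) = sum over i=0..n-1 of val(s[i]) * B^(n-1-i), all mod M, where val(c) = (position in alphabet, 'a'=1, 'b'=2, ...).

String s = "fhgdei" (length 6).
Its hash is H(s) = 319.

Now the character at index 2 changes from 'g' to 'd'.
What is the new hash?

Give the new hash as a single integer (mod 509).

Answer: 238

Derivation:
val('g') = 7, val('d') = 4
Position k = 2, exponent = n-1-k = 3
B^3 mod M = 3^3 mod 509 = 27
Delta = (4 - 7) * 27 mod 509 = 428
New hash = (319 + 428) mod 509 = 238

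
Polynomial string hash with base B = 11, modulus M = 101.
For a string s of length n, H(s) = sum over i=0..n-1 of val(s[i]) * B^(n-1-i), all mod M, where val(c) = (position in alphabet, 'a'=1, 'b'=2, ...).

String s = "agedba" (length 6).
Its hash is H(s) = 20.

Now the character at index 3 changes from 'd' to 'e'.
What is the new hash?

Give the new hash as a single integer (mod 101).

Answer: 40

Derivation:
val('d') = 4, val('e') = 5
Position k = 3, exponent = n-1-k = 2
B^2 mod M = 11^2 mod 101 = 20
Delta = (5 - 4) * 20 mod 101 = 20
New hash = (20 + 20) mod 101 = 40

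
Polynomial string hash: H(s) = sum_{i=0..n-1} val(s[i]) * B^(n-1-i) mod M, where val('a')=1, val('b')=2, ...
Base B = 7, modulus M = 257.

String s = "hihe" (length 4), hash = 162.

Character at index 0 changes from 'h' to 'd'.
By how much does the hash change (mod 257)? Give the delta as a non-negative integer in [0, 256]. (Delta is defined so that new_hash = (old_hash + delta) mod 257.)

Answer: 170

Derivation:
Delta formula: (val(new) - val(old)) * B^(n-1-k) mod M
  val('d') - val('h') = 4 - 8 = -4
  B^(n-1-k) = 7^3 mod 257 = 86
  Delta = -4 * 86 mod 257 = 170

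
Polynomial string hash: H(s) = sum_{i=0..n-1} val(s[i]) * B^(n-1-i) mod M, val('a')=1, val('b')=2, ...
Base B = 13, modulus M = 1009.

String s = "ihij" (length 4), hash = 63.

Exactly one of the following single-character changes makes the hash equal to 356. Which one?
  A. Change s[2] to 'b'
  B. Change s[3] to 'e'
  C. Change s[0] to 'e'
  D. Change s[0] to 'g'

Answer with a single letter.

Answer: C

Derivation:
Option A: s[2]='i'->'b', delta=(2-9)*13^1 mod 1009 = 918, hash=63+918 mod 1009 = 981
Option B: s[3]='j'->'e', delta=(5-10)*13^0 mod 1009 = 1004, hash=63+1004 mod 1009 = 58
Option C: s[0]='i'->'e', delta=(5-9)*13^3 mod 1009 = 293, hash=63+293 mod 1009 = 356 <-- target
Option D: s[0]='i'->'g', delta=(7-9)*13^3 mod 1009 = 651, hash=63+651 mod 1009 = 714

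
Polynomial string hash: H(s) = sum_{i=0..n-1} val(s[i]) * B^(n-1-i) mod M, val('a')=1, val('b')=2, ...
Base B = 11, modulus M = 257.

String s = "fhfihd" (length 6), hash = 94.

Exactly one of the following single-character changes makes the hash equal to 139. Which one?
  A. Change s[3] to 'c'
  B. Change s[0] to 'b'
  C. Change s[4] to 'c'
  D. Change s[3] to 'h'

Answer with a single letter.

Answer: A

Derivation:
Option A: s[3]='i'->'c', delta=(3-9)*11^2 mod 257 = 45, hash=94+45 mod 257 = 139 <-- target
Option B: s[0]='f'->'b', delta=(2-6)*11^5 mod 257 = 95, hash=94+95 mod 257 = 189
Option C: s[4]='h'->'c', delta=(3-8)*11^1 mod 257 = 202, hash=94+202 mod 257 = 39
Option D: s[3]='i'->'h', delta=(8-9)*11^2 mod 257 = 136, hash=94+136 mod 257 = 230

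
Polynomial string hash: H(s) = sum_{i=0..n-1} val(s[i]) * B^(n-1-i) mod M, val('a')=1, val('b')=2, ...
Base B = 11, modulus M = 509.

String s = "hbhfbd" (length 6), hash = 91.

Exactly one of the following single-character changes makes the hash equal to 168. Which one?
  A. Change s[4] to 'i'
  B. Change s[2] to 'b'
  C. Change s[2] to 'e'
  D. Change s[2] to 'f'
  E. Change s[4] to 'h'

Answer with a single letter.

Answer: A

Derivation:
Option A: s[4]='b'->'i', delta=(9-2)*11^1 mod 509 = 77, hash=91+77 mod 509 = 168 <-- target
Option B: s[2]='h'->'b', delta=(2-8)*11^3 mod 509 = 158, hash=91+158 mod 509 = 249
Option C: s[2]='h'->'e', delta=(5-8)*11^3 mod 509 = 79, hash=91+79 mod 509 = 170
Option D: s[2]='h'->'f', delta=(6-8)*11^3 mod 509 = 392, hash=91+392 mod 509 = 483
Option E: s[4]='b'->'h', delta=(8-2)*11^1 mod 509 = 66, hash=91+66 mod 509 = 157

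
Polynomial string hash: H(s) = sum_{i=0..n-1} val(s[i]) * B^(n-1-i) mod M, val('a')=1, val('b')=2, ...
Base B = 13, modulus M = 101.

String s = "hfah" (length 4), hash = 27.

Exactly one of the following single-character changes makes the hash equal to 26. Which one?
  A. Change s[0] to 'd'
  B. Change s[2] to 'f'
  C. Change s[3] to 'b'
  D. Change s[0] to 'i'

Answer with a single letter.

Answer: A

Derivation:
Option A: s[0]='h'->'d', delta=(4-8)*13^3 mod 101 = 100, hash=27+100 mod 101 = 26 <-- target
Option B: s[2]='a'->'f', delta=(6-1)*13^1 mod 101 = 65, hash=27+65 mod 101 = 92
Option C: s[3]='h'->'b', delta=(2-8)*13^0 mod 101 = 95, hash=27+95 mod 101 = 21
Option D: s[0]='h'->'i', delta=(9-8)*13^3 mod 101 = 76, hash=27+76 mod 101 = 2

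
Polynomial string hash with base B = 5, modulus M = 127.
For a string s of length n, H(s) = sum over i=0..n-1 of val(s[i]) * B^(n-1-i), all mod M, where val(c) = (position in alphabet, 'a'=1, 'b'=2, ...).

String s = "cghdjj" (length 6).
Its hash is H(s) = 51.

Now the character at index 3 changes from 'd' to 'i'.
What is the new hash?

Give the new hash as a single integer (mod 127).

val('d') = 4, val('i') = 9
Position k = 3, exponent = n-1-k = 2
B^2 mod M = 5^2 mod 127 = 25
Delta = (9 - 4) * 25 mod 127 = 125
New hash = (51 + 125) mod 127 = 49

Answer: 49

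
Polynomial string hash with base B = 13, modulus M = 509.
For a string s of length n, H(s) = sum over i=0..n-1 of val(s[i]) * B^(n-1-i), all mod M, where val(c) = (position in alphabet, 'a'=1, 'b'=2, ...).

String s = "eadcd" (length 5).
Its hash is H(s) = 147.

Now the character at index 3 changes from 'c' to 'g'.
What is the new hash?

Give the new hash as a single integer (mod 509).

Answer: 199

Derivation:
val('c') = 3, val('g') = 7
Position k = 3, exponent = n-1-k = 1
B^1 mod M = 13^1 mod 509 = 13
Delta = (7 - 3) * 13 mod 509 = 52
New hash = (147 + 52) mod 509 = 199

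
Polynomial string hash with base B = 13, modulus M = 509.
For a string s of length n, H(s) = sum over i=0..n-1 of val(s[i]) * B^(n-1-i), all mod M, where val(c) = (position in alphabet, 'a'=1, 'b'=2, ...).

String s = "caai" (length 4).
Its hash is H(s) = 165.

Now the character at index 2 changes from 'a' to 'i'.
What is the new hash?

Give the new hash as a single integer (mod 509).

Answer: 269

Derivation:
val('a') = 1, val('i') = 9
Position k = 2, exponent = n-1-k = 1
B^1 mod M = 13^1 mod 509 = 13
Delta = (9 - 1) * 13 mod 509 = 104
New hash = (165 + 104) mod 509 = 269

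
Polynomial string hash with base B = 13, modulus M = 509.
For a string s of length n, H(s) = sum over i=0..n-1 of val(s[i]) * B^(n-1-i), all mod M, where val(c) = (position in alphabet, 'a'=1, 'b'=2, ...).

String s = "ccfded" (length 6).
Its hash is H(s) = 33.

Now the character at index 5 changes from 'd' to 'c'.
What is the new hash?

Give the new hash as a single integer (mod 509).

val('d') = 4, val('c') = 3
Position k = 5, exponent = n-1-k = 0
B^0 mod M = 13^0 mod 509 = 1
Delta = (3 - 4) * 1 mod 509 = 508
New hash = (33 + 508) mod 509 = 32

Answer: 32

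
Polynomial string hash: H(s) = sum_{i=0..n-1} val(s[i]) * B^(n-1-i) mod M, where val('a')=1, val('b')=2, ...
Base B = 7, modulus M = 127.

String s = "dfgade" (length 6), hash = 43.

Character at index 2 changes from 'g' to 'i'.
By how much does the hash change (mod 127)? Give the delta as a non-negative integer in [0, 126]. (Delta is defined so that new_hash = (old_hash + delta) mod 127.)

Delta formula: (val(new) - val(old)) * B^(n-1-k) mod M
  val('i') - val('g') = 9 - 7 = 2
  B^(n-1-k) = 7^3 mod 127 = 89
  Delta = 2 * 89 mod 127 = 51

Answer: 51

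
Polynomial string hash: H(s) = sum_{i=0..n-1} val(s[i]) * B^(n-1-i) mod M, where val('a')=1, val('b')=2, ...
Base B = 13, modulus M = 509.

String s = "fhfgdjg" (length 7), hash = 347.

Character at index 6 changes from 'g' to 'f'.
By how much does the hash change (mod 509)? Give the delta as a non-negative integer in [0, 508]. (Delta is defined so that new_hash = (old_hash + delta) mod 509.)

Answer: 508

Derivation:
Delta formula: (val(new) - val(old)) * B^(n-1-k) mod M
  val('f') - val('g') = 6 - 7 = -1
  B^(n-1-k) = 13^0 mod 509 = 1
  Delta = -1 * 1 mod 509 = 508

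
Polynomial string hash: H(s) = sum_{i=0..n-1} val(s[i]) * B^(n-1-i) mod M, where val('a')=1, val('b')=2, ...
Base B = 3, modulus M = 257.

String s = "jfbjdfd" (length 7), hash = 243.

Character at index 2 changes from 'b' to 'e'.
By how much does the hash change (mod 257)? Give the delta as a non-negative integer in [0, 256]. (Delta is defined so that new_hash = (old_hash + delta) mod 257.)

Answer: 243

Derivation:
Delta formula: (val(new) - val(old)) * B^(n-1-k) mod M
  val('e') - val('b') = 5 - 2 = 3
  B^(n-1-k) = 3^4 mod 257 = 81
  Delta = 3 * 81 mod 257 = 243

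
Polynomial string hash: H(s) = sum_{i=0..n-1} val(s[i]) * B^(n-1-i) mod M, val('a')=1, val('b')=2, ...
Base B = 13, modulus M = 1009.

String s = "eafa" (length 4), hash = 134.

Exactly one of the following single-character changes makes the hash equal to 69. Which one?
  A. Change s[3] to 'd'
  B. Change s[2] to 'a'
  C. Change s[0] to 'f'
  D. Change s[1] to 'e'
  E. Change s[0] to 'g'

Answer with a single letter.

Option A: s[3]='a'->'d', delta=(4-1)*13^0 mod 1009 = 3, hash=134+3 mod 1009 = 137
Option B: s[2]='f'->'a', delta=(1-6)*13^1 mod 1009 = 944, hash=134+944 mod 1009 = 69 <-- target
Option C: s[0]='e'->'f', delta=(6-5)*13^3 mod 1009 = 179, hash=134+179 mod 1009 = 313
Option D: s[1]='a'->'e', delta=(5-1)*13^2 mod 1009 = 676, hash=134+676 mod 1009 = 810
Option E: s[0]='e'->'g', delta=(7-5)*13^3 mod 1009 = 358, hash=134+358 mod 1009 = 492

Answer: B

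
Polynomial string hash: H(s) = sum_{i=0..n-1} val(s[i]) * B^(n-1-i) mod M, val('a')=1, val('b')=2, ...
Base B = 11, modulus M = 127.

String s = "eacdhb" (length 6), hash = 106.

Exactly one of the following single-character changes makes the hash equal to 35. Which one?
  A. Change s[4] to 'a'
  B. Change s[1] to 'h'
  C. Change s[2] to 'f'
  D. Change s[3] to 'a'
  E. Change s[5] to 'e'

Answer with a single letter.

Answer: C

Derivation:
Option A: s[4]='h'->'a', delta=(1-8)*11^1 mod 127 = 50, hash=106+50 mod 127 = 29
Option B: s[1]='a'->'h', delta=(8-1)*11^4 mod 127 = 125, hash=106+125 mod 127 = 104
Option C: s[2]='c'->'f', delta=(6-3)*11^3 mod 127 = 56, hash=106+56 mod 127 = 35 <-- target
Option D: s[3]='d'->'a', delta=(1-4)*11^2 mod 127 = 18, hash=106+18 mod 127 = 124
Option E: s[5]='b'->'e', delta=(5-2)*11^0 mod 127 = 3, hash=106+3 mod 127 = 109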